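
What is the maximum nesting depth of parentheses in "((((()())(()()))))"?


Input: "((((()())(()()))))"
Tracking depth:
  Position 0 '(': depth becomes 1
  Position 1 '(': depth becomes 2
  Position 2 '(': depth becomes 3
  Position 3 '(': depth becomes 4
  Position 4 '(': depth becomes 5
  Position 5 ')': depth becomes 4
  Position 6 '(': depth becomes 5
  Position 7 ')': depth becomes 4
  Position 8 ')': depth becomes 3
  Position 9 '(': depth becomes 4
  Position 10 '(': depth becomes 5
  Position 11 ')': depth becomes 4
  Position 12 '(': depth becomes 5
  Position 13 ')': depth becomes 4
  Position 14 ')': depth becomes 3
  Position 15 ')': depth becomes 2
  Position 16 ')': depth becomes 1
  Position 17 ')': depth becomes 0
Maximum depth reached: 5

5


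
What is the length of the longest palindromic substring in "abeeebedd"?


Input: "abeeebedd"
Checking substrings for palindromes:
  [1:6] "beeeb" (len 5) => palindrome
  [2:5] "eee" (len 3) => palindrome
  [4:7] "ebe" (len 3) => palindrome
  [2:4] "ee" (len 2) => palindrome
  [3:5] "ee" (len 2) => palindrome
  [7:9] "dd" (len 2) => palindrome
Longest palindromic substring: "beeeb" with length 5

5


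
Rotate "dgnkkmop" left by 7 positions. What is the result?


Input: "dgnkkmop", rotate left by 7
First 7 characters: "dgnkkmo"
Remaining characters: "p"
Concatenate remaining + first: "p" + "dgnkkmo" = "pdgnkkmo"

pdgnkkmo


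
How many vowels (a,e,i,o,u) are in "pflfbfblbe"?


Input: pflfbfblbe
Checking each character:
  'p' at position 0: consonant
  'f' at position 1: consonant
  'l' at position 2: consonant
  'f' at position 3: consonant
  'b' at position 4: consonant
  'f' at position 5: consonant
  'b' at position 6: consonant
  'l' at position 7: consonant
  'b' at position 8: consonant
  'e' at position 9: vowel (running total: 1)
Total vowels: 1

1


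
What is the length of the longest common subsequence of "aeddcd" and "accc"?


LCS of "aeddcd" and "accc"
DP table:
           a    c    c    c
      0    0    0    0    0
  a   0    1    1    1    1
  e   0    1    1    1    1
  d   0    1    1    1    1
  d   0    1    1    1    1
  c   0    1    2    2    2
  d   0    1    2    2    2
LCS length = dp[6][4] = 2

2


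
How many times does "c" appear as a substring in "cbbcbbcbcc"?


Searching for "c" in "cbbcbbcbcc"
Scanning each position:
  Position 0: "c" => MATCH
  Position 1: "b" => no
  Position 2: "b" => no
  Position 3: "c" => MATCH
  Position 4: "b" => no
  Position 5: "b" => no
  Position 6: "c" => MATCH
  Position 7: "b" => no
  Position 8: "c" => MATCH
  Position 9: "c" => MATCH
Total occurrences: 5

5


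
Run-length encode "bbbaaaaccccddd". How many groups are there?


Input: bbbaaaaccccddd
Scanning for consecutive runs:
  Group 1: 'b' x 3 (positions 0-2)
  Group 2: 'a' x 4 (positions 3-6)
  Group 3: 'c' x 4 (positions 7-10)
  Group 4: 'd' x 3 (positions 11-13)
Total groups: 4

4


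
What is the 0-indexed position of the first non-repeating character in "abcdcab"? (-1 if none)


Input: abcdcab
Character frequencies:
  'a': 2
  'b': 2
  'c': 2
  'd': 1
Scanning left to right for freq == 1:
  Position 0 ('a'): freq=2, skip
  Position 1 ('b'): freq=2, skip
  Position 2 ('c'): freq=2, skip
  Position 3 ('d'): unique! => answer = 3

3


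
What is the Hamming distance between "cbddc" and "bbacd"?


Comparing "cbddc" and "bbacd" position by position:
  Position 0: 'c' vs 'b' => differ
  Position 1: 'b' vs 'b' => same
  Position 2: 'd' vs 'a' => differ
  Position 3: 'd' vs 'c' => differ
  Position 4: 'c' vs 'd' => differ
Total differences (Hamming distance): 4

4


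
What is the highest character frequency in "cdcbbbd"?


Input: cdcbbbd
Character counts:
  'b': 3
  'c': 2
  'd': 2
Maximum frequency: 3

3


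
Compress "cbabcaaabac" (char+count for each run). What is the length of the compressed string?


Input: cbabcaaabac
Runs:
  'c' x 1 => "c1"
  'b' x 1 => "b1"
  'a' x 1 => "a1"
  'b' x 1 => "b1"
  'c' x 1 => "c1"
  'a' x 3 => "a3"
  'b' x 1 => "b1"
  'a' x 1 => "a1"
  'c' x 1 => "c1"
Compressed: "c1b1a1b1c1a3b1a1c1"
Compressed length: 18

18


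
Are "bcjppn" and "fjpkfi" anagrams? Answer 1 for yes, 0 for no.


Strings: "bcjppn", "fjpkfi"
Sorted first:  bcjnpp
Sorted second: ffijkp
Differ at position 0: 'b' vs 'f' => not anagrams

0


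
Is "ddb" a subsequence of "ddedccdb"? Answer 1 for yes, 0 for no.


Check if "ddb" is a subsequence of "ddedccdb"
Greedy scan:
  Position 0 ('d'): matches sub[0] = 'd'
  Position 1 ('d'): matches sub[1] = 'd'
  Position 2 ('e'): no match needed
  Position 3 ('d'): no match needed
  Position 4 ('c'): no match needed
  Position 5 ('c'): no match needed
  Position 6 ('d'): no match needed
  Position 7 ('b'): matches sub[2] = 'b'
All 3 characters matched => is a subsequence

1


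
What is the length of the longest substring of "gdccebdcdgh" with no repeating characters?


Input: "gdccebdcdgh"
Sliding window (track last position of each char):
  Position 0 ('g'): window [0,0] length 1 -- new best
  Position 1 ('d'): window [0,1] length 2 -- new best
  Position 2 ('c'): window [0,2] length 3 -- new best
  Position 3 ('c'): repeat (last at 2), move window start to 3
  Position 3 ('c'): window [3,3] length 1
  Position 4 ('e'): window [3,4] length 2
  Position 5 ('b'): window [3,5] length 3
  Position 6 ('d'): window [3,6] length 4 -- new best
  Position 7 ('c'): repeat (last at 3), move window start to 4
  Position 7 ('c'): window [4,7] length 4
  Position 8 ('d'): repeat (last at 6), move window start to 7
  Position 8 ('d'): window [7,8] length 2
  Position 9 ('g'): window [7,9] length 3
  Position 10 ('h'): window [7,10] length 4
Longest substring with no repeats: "cebd" with length 4

4


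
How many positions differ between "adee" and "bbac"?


Comparing "adee" and "bbac" position by position:
  Position 0: 'a' vs 'b' => DIFFER
  Position 1: 'd' vs 'b' => DIFFER
  Position 2: 'e' vs 'a' => DIFFER
  Position 3: 'e' vs 'c' => DIFFER
Positions that differ: 4

4


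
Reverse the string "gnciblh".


Input: gnciblh
Reading characters right to left:
  Position 6: 'h'
  Position 5: 'l'
  Position 4: 'b'
  Position 3: 'i'
  Position 2: 'c'
  Position 1: 'n'
  Position 0: 'g'
Reversed: hlbicng

hlbicng


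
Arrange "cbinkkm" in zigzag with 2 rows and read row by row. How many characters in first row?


Zigzag "cbinkkm" into 2 rows:
Placing characters:
  'c' => row 0
  'b' => row 1
  'i' => row 0
  'n' => row 1
  'k' => row 0
  'k' => row 1
  'm' => row 0
Rows:
  Row 0: "cikm"
  Row 1: "bnk"
First row length: 4

4


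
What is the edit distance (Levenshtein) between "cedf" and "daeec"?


Computing edit distance: "cedf" -> "daeec"
DP table:
           d    a    e    e    c
      0    1    2    3    4    5
  c   1    1    2    3    4    4
  e   2    2    2    2    3    4
  d   3    2    3    3    3    4
  f   4    3    3    4    4    4
Edit distance = dp[4][5] = 4

4


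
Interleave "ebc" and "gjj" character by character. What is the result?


Interleaving "ebc" and "gjj":
  Position 0: 'e' from first, 'g' from second => "eg"
  Position 1: 'b' from first, 'j' from second => "bj"
  Position 2: 'c' from first, 'j' from second => "cj"
Result: egbjcj

egbjcj


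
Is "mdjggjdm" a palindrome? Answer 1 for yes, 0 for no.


Input: mdjggjdm
Reversed: mdjggjdm
  Compare pos 0 ('m') with pos 7 ('m'): match
  Compare pos 1 ('d') with pos 6 ('d'): match
  Compare pos 2 ('j') with pos 5 ('j'): match
  Compare pos 3 ('g') with pos 4 ('g'): match
Result: palindrome

1


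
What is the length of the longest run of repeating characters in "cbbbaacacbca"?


Input: "cbbbaacacbca"
Scanning for longest run:
  Position 1 ('b'): new char, reset run to 1
  Position 2 ('b'): continues run of 'b', length=2
  Position 3 ('b'): continues run of 'b', length=3
  Position 4 ('a'): new char, reset run to 1
  Position 5 ('a'): continues run of 'a', length=2
  Position 6 ('c'): new char, reset run to 1
  Position 7 ('a'): new char, reset run to 1
  Position 8 ('c'): new char, reset run to 1
  Position 9 ('b'): new char, reset run to 1
  Position 10 ('c'): new char, reset run to 1
  Position 11 ('a'): new char, reset run to 1
Longest run: 'b' with length 3

3


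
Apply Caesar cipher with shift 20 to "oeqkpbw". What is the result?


Caesar cipher: shift "oeqkpbw" by 20
  'o' (pos 14) + 20 = pos 8 = 'i'
  'e' (pos 4) + 20 = pos 24 = 'y'
  'q' (pos 16) + 20 = pos 10 = 'k'
  'k' (pos 10) + 20 = pos 4 = 'e'
  'p' (pos 15) + 20 = pos 9 = 'j'
  'b' (pos 1) + 20 = pos 21 = 'v'
  'w' (pos 22) + 20 = pos 16 = 'q'
Result: iykejvq

iykejvq


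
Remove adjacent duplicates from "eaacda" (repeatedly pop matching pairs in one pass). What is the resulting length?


Input: eaacda
Stack-based adjacent duplicate removal:
  Read 'e': push. Stack: e
  Read 'a': push. Stack: ea
  Read 'a': matches stack top 'a' => pop. Stack: e
  Read 'c': push. Stack: ec
  Read 'd': push. Stack: ecd
  Read 'a': push. Stack: ecda
Final stack: "ecda" (length 4)

4


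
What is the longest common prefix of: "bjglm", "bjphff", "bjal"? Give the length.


Words: bjglm, bjphff, bjal
  Position 0: all 'b' => match
  Position 1: all 'j' => match
  Position 2: ('g', 'p', 'a') => mismatch, stop
LCP = "bj" (length 2)

2


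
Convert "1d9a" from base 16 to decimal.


Input: "1d9a" in base 16
Positional expansion:
  Digit '1' (value 1) x 16^3 = 4096
  Digit 'd' (value 13) x 16^2 = 3328
  Digit '9' (value 9) x 16^1 = 144
  Digit 'a' (value 10) x 16^0 = 10
Sum = 7578

7578


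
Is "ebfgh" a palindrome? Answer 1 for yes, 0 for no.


Input: ebfgh
Reversed: hgfbe
  Compare pos 0 ('e') with pos 4 ('h'): MISMATCH
  Compare pos 1 ('b') with pos 3 ('g'): MISMATCH
Result: not a palindrome

0


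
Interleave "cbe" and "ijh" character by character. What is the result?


Interleaving "cbe" and "ijh":
  Position 0: 'c' from first, 'i' from second => "ci"
  Position 1: 'b' from first, 'j' from second => "bj"
  Position 2: 'e' from first, 'h' from second => "eh"
Result: cibjeh

cibjeh


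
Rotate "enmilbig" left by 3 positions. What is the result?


Input: "enmilbig", rotate left by 3
First 3 characters: "enm"
Remaining characters: "ilbig"
Concatenate remaining + first: "ilbig" + "enm" = "ilbigenm"

ilbigenm


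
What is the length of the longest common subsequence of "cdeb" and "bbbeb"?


LCS of "cdeb" and "bbbeb"
DP table:
           b    b    b    e    b
      0    0    0    0    0    0
  c   0    0    0    0    0    0
  d   0    0    0    0    0    0
  e   0    0    0    0    1    1
  b   0    1    1    1    1    2
LCS length = dp[4][5] = 2

2


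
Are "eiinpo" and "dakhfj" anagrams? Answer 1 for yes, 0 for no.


Strings: "eiinpo", "dakhfj"
Sorted first:  eiinop
Sorted second: adfhjk
Differ at position 0: 'e' vs 'a' => not anagrams

0


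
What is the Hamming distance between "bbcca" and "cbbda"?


Comparing "bbcca" and "cbbda" position by position:
  Position 0: 'b' vs 'c' => differ
  Position 1: 'b' vs 'b' => same
  Position 2: 'c' vs 'b' => differ
  Position 3: 'c' vs 'd' => differ
  Position 4: 'a' vs 'a' => same
Total differences (Hamming distance): 3

3


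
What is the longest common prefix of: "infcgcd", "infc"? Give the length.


Words: infcgcd, infc
  Position 0: all 'i' => match
  Position 1: all 'n' => match
  Position 2: all 'f' => match
  Position 3: all 'c' => match
LCP = "infc" (length 4)

4


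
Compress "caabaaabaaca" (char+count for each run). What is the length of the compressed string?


Input: caabaaabaaca
Runs:
  'c' x 1 => "c1"
  'a' x 2 => "a2"
  'b' x 1 => "b1"
  'a' x 3 => "a3"
  'b' x 1 => "b1"
  'a' x 2 => "a2"
  'c' x 1 => "c1"
  'a' x 1 => "a1"
Compressed: "c1a2b1a3b1a2c1a1"
Compressed length: 16

16


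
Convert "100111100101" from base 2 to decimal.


Input: "100111100101" in base 2
Positional expansion:
  Digit '1' (value 1) x 2^11 = 2048
  Digit '0' (value 0) x 2^10 = 0
  Digit '0' (value 0) x 2^9 = 0
  Digit '1' (value 1) x 2^8 = 256
  Digit '1' (value 1) x 2^7 = 128
  Digit '1' (value 1) x 2^6 = 64
  Digit '1' (value 1) x 2^5 = 32
  Digit '0' (value 0) x 2^4 = 0
  Digit '0' (value 0) x 2^3 = 0
  Digit '1' (value 1) x 2^2 = 4
  Digit '0' (value 0) x 2^1 = 0
  Digit '1' (value 1) x 2^0 = 1
Sum = 2533

2533


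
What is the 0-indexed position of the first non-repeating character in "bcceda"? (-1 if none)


Input: bcceda
Character frequencies:
  'a': 1
  'b': 1
  'c': 2
  'd': 1
  'e': 1
Scanning left to right for freq == 1:
  Position 0 ('b'): unique! => answer = 0

0


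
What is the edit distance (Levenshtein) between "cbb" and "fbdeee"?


Computing edit distance: "cbb" -> "fbdeee"
DP table:
           f    b    d    e    e    e
      0    1    2    3    4    5    6
  c   1    1    2    3    4    5    6
  b   2    2    1    2    3    4    5
  b   3    3    2    2    3    4    5
Edit distance = dp[3][6] = 5

5


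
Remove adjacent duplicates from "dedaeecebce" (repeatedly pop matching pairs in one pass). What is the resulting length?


Input: dedaeecebce
Stack-based adjacent duplicate removal:
  Read 'd': push. Stack: d
  Read 'e': push. Stack: de
  Read 'd': push. Stack: ded
  Read 'a': push. Stack: deda
  Read 'e': push. Stack: dedae
  Read 'e': matches stack top 'e' => pop. Stack: deda
  Read 'c': push. Stack: dedac
  Read 'e': push. Stack: dedace
  Read 'b': push. Stack: dedaceb
  Read 'c': push. Stack: dedacebc
  Read 'e': push. Stack: dedacebce
Final stack: "dedacebce" (length 9)

9


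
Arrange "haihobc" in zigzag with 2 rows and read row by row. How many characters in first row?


Zigzag "haihobc" into 2 rows:
Placing characters:
  'h' => row 0
  'a' => row 1
  'i' => row 0
  'h' => row 1
  'o' => row 0
  'b' => row 1
  'c' => row 0
Rows:
  Row 0: "hioc"
  Row 1: "ahb"
First row length: 4

4


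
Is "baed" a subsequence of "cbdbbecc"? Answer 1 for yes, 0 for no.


Check if "baed" is a subsequence of "cbdbbecc"
Greedy scan:
  Position 0 ('c'): no match needed
  Position 1 ('b'): matches sub[0] = 'b'
  Position 2 ('d'): no match needed
  Position 3 ('b'): no match needed
  Position 4 ('b'): no match needed
  Position 5 ('e'): no match needed
  Position 6 ('c'): no match needed
  Position 7 ('c'): no match needed
Only matched 1/4 characters => not a subsequence

0


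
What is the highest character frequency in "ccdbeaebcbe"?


Input: ccdbeaebcbe
Character counts:
  'a': 1
  'b': 3
  'c': 3
  'd': 1
  'e': 3
Maximum frequency: 3

3


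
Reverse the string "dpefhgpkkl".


Input: dpefhgpkkl
Reading characters right to left:
  Position 9: 'l'
  Position 8: 'k'
  Position 7: 'k'
  Position 6: 'p'
  Position 5: 'g'
  Position 4: 'h'
  Position 3: 'f'
  Position 2: 'e'
  Position 1: 'p'
  Position 0: 'd'
Reversed: lkkpghfepd

lkkpghfepd


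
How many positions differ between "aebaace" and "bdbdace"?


Comparing "aebaace" and "bdbdace" position by position:
  Position 0: 'a' vs 'b' => DIFFER
  Position 1: 'e' vs 'd' => DIFFER
  Position 2: 'b' vs 'b' => same
  Position 3: 'a' vs 'd' => DIFFER
  Position 4: 'a' vs 'a' => same
  Position 5: 'c' vs 'c' => same
  Position 6: 'e' vs 'e' => same
Positions that differ: 3

3


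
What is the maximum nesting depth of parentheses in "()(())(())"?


Input: "()(())(())"
Tracking depth:
  Position 0 '(': depth becomes 1
  Position 1 ')': depth becomes 0
  Position 2 '(': depth becomes 1
  Position 3 '(': depth becomes 2
  Position 4 ')': depth becomes 1
  Position 5 ')': depth becomes 0
  Position 6 '(': depth becomes 1
  Position 7 '(': depth becomes 2
  Position 8 ')': depth becomes 1
  Position 9 ')': depth becomes 0
Maximum depth reached: 2

2


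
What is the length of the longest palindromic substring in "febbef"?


Input: "febbef"
Checking substrings for palindromes:
  [0:6] "febbef" (len 6) => palindrome
  [1:5] "ebbe" (len 4) => palindrome
  [2:4] "bb" (len 2) => palindrome
Longest palindromic substring: "febbef" with length 6

6


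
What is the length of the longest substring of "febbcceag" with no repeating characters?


Input: "febbcceag"
Sliding window (track last position of each char):
  Position 0 ('f'): window [0,0] length 1 -- new best
  Position 1 ('e'): window [0,1] length 2 -- new best
  Position 2 ('b'): window [0,2] length 3 -- new best
  Position 3 ('b'): repeat (last at 2), move window start to 3
  Position 3 ('b'): window [3,3] length 1
  Position 4 ('c'): window [3,4] length 2
  Position 5 ('c'): repeat (last at 4), move window start to 5
  Position 5 ('c'): window [5,5] length 1
  Position 6 ('e'): window [5,6] length 2
  Position 7 ('a'): window [5,7] length 3
  Position 8 ('g'): window [5,8] length 4 -- new best
Longest substring with no repeats: "ceag" with length 4

4


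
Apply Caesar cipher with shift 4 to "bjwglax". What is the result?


Caesar cipher: shift "bjwglax" by 4
  'b' (pos 1) + 4 = pos 5 = 'f'
  'j' (pos 9) + 4 = pos 13 = 'n'
  'w' (pos 22) + 4 = pos 0 = 'a'
  'g' (pos 6) + 4 = pos 10 = 'k'
  'l' (pos 11) + 4 = pos 15 = 'p'
  'a' (pos 0) + 4 = pos 4 = 'e'
  'x' (pos 23) + 4 = pos 1 = 'b'
Result: fnakpeb

fnakpeb


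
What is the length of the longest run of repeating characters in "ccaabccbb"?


Input: "ccaabccbb"
Scanning for longest run:
  Position 1 ('c'): continues run of 'c', length=2
  Position 2 ('a'): new char, reset run to 1
  Position 3 ('a'): continues run of 'a', length=2
  Position 4 ('b'): new char, reset run to 1
  Position 5 ('c'): new char, reset run to 1
  Position 6 ('c'): continues run of 'c', length=2
  Position 7 ('b'): new char, reset run to 1
  Position 8 ('b'): continues run of 'b', length=2
Longest run: 'c' with length 2

2


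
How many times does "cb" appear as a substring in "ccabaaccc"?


Searching for "cb" in "ccabaaccc"
Scanning each position:
  Position 0: "cc" => no
  Position 1: "ca" => no
  Position 2: "ab" => no
  Position 3: "ba" => no
  Position 4: "aa" => no
  Position 5: "ac" => no
  Position 6: "cc" => no
  Position 7: "cc" => no
Total occurrences: 0

0


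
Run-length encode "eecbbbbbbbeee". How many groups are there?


Input: eecbbbbbbbeee
Scanning for consecutive runs:
  Group 1: 'e' x 2 (positions 0-1)
  Group 2: 'c' x 1 (positions 2-2)
  Group 3: 'b' x 7 (positions 3-9)
  Group 4: 'e' x 3 (positions 10-12)
Total groups: 4

4


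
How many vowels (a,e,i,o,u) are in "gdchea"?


Input: gdchea
Checking each character:
  'g' at position 0: consonant
  'd' at position 1: consonant
  'c' at position 2: consonant
  'h' at position 3: consonant
  'e' at position 4: vowel (running total: 1)
  'a' at position 5: vowel (running total: 2)
Total vowels: 2

2


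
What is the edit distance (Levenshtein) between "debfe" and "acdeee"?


Computing edit distance: "debfe" -> "acdeee"
DP table:
           a    c    d    e    e    e
      0    1    2    3    4    5    6
  d   1    1    2    2    3    4    5
  e   2    2    2    3    2    3    4
  b   3    3    3    3    3    3    4
  f   4    4    4    4    4    4    4
  e   5    5    5    5    4    4    4
Edit distance = dp[5][6] = 4

4


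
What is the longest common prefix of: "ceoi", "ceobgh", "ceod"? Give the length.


Words: ceoi, ceobgh, ceod
  Position 0: all 'c' => match
  Position 1: all 'e' => match
  Position 2: all 'o' => match
  Position 3: ('i', 'b', 'd') => mismatch, stop
LCP = "ceo" (length 3)

3


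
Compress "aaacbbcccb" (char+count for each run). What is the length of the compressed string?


Input: aaacbbcccb
Runs:
  'a' x 3 => "a3"
  'c' x 1 => "c1"
  'b' x 2 => "b2"
  'c' x 3 => "c3"
  'b' x 1 => "b1"
Compressed: "a3c1b2c3b1"
Compressed length: 10

10


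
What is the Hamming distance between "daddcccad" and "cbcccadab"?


Comparing "daddcccad" and "cbcccadab" position by position:
  Position 0: 'd' vs 'c' => differ
  Position 1: 'a' vs 'b' => differ
  Position 2: 'd' vs 'c' => differ
  Position 3: 'd' vs 'c' => differ
  Position 4: 'c' vs 'c' => same
  Position 5: 'c' vs 'a' => differ
  Position 6: 'c' vs 'd' => differ
  Position 7: 'a' vs 'a' => same
  Position 8: 'd' vs 'b' => differ
Total differences (Hamming distance): 7

7


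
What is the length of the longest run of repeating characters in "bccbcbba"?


Input: "bccbcbba"
Scanning for longest run:
  Position 1 ('c'): new char, reset run to 1
  Position 2 ('c'): continues run of 'c', length=2
  Position 3 ('b'): new char, reset run to 1
  Position 4 ('c'): new char, reset run to 1
  Position 5 ('b'): new char, reset run to 1
  Position 6 ('b'): continues run of 'b', length=2
  Position 7 ('a'): new char, reset run to 1
Longest run: 'c' with length 2

2


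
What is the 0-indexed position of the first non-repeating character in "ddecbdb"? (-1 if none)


Input: ddecbdb
Character frequencies:
  'b': 2
  'c': 1
  'd': 3
  'e': 1
Scanning left to right for freq == 1:
  Position 0 ('d'): freq=3, skip
  Position 1 ('d'): freq=3, skip
  Position 2 ('e'): unique! => answer = 2

2


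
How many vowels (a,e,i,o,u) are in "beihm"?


Input: beihm
Checking each character:
  'b' at position 0: consonant
  'e' at position 1: vowel (running total: 1)
  'i' at position 2: vowel (running total: 2)
  'h' at position 3: consonant
  'm' at position 4: consonant
Total vowels: 2

2


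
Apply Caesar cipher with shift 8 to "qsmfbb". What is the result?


Caesar cipher: shift "qsmfbb" by 8
  'q' (pos 16) + 8 = pos 24 = 'y'
  's' (pos 18) + 8 = pos 0 = 'a'
  'm' (pos 12) + 8 = pos 20 = 'u'
  'f' (pos 5) + 8 = pos 13 = 'n'
  'b' (pos 1) + 8 = pos 9 = 'j'
  'b' (pos 1) + 8 = pos 9 = 'j'
Result: yaunjj

yaunjj


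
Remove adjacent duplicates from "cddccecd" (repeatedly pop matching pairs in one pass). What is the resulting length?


Input: cddccecd
Stack-based adjacent duplicate removal:
  Read 'c': push. Stack: c
  Read 'd': push. Stack: cd
  Read 'd': matches stack top 'd' => pop. Stack: c
  Read 'c': matches stack top 'c' => pop. Stack: (empty)
  Read 'c': push. Stack: c
  Read 'e': push. Stack: ce
  Read 'c': push. Stack: cec
  Read 'd': push. Stack: cecd
Final stack: "cecd" (length 4)

4


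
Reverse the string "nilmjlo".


Input: nilmjlo
Reading characters right to left:
  Position 6: 'o'
  Position 5: 'l'
  Position 4: 'j'
  Position 3: 'm'
  Position 2: 'l'
  Position 1: 'i'
  Position 0: 'n'
Reversed: oljmlin

oljmlin


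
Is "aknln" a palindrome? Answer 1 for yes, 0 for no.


Input: aknln
Reversed: nlnka
  Compare pos 0 ('a') with pos 4 ('n'): MISMATCH
  Compare pos 1 ('k') with pos 3 ('l'): MISMATCH
Result: not a palindrome

0


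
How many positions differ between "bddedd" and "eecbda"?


Comparing "bddedd" and "eecbda" position by position:
  Position 0: 'b' vs 'e' => DIFFER
  Position 1: 'd' vs 'e' => DIFFER
  Position 2: 'd' vs 'c' => DIFFER
  Position 3: 'e' vs 'b' => DIFFER
  Position 4: 'd' vs 'd' => same
  Position 5: 'd' vs 'a' => DIFFER
Positions that differ: 5

5


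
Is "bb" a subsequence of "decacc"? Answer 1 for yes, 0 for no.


Check if "bb" is a subsequence of "decacc"
Greedy scan:
  Position 0 ('d'): no match needed
  Position 1 ('e'): no match needed
  Position 2 ('c'): no match needed
  Position 3 ('a'): no match needed
  Position 4 ('c'): no match needed
  Position 5 ('c'): no match needed
Only matched 0/2 characters => not a subsequence

0


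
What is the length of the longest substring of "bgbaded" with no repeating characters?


Input: "bgbaded"
Sliding window (track last position of each char):
  Position 0 ('b'): window [0,0] length 1 -- new best
  Position 1 ('g'): window [0,1] length 2 -- new best
  Position 2 ('b'): repeat (last at 0), move window start to 1
  Position 2 ('b'): window [1,2] length 2
  Position 3 ('a'): window [1,3] length 3 -- new best
  Position 4 ('d'): window [1,4] length 4 -- new best
  Position 5 ('e'): window [1,5] length 5 -- new best
  Position 6 ('d'): repeat (last at 4), move window start to 5
  Position 6 ('d'): window [5,6] length 2
Longest substring with no repeats: "gbade" with length 5

5


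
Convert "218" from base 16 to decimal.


Input: "218" in base 16
Positional expansion:
  Digit '2' (value 2) x 16^2 = 512
  Digit '1' (value 1) x 16^1 = 16
  Digit '8' (value 8) x 16^0 = 8
Sum = 536

536


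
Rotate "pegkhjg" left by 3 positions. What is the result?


Input: "pegkhjg", rotate left by 3
First 3 characters: "peg"
Remaining characters: "khjg"
Concatenate remaining + first: "khjg" + "peg" = "khjgpeg"

khjgpeg


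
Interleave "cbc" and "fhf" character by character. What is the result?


Interleaving "cbc" and "fhf":
  Position 0: 'c' from first, 'f' from second => "cf"
  Position 1: 'b' from first, 'h' from second => "bh"
  Position 2: 'c' from first, 'f' from second => "cf"
Result: cfbhcf

cfbhcf


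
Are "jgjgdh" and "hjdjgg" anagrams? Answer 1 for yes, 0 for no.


Strings: "jgjgdh", "hjdjgg"
Sorted first:  dgghjj
Sorted second: dgghjj
Sorted forms match => anagrams

1


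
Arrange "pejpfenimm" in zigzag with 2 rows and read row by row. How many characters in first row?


Zigzag "pejpfenimm" into 2 rows:
Placing characters:
  'p' => row 0
  'e' => row 1
  'j' => row 0
  'p' => row 1
  'f' => row 0
  'e' => row 1
  'n' => row 0
  'i' => row 1
  'm' => row 0
  'm' => row 1
Rows:
  Row 0: "pjfnm"
  Row 1: "epeim"
First row length: 5

5


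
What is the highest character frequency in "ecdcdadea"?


Input: ecdcdadea
Character counts:
  'a': 2
  'c': 2
  'd': 3
  'e': 2
Maximum frequency: 3

3


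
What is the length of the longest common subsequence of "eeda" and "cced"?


LCS of "eeda" and "cced"
DP table:
           c    c    e    d
      0    0    0    0    0
  e   0    0    0    1    1
  e   0    0    0    1    1
  d   0    0    0    1    2
  a   0    0    0    1    2
LCS length = dp[4][4] = 2

2


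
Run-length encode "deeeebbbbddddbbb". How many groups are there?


Input: deeeebbbbddddbbb
Scanning for consecutive runs:
  Group 1: 'd' x 1 (positions 0-0)
  Group 2: 'e' x 4 (positions 1-4)
  Group 3: 'b' x 4 (positions 5-8)
  Group 4: 'd' x 4 (positions 9-12)
  Group 5: 'b' x 3 (positions 13-15)
Total groups: 5

5


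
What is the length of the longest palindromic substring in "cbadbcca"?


Input: "cbadbcca"
Checking substrings for palindromes:
  [5:7] "cc" (len 2) => palindrome
Longest palindromic substring: "cc" with length 2

2


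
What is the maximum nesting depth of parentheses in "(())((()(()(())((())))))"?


Input: "(())((()(()(())((())))))"
Tracking depth:
  Position 0 '(': depth becomes 1
  Position 1 '(': depth becomes 2
  Position 2 ')': depth becomes 1
  Position 3 ')': depth becomes 0
  Position 4 '(': depth becomes 1
  Position 5 '(': depth becomes 2
  Position 6 '(': depth becomes 3
  Position 7 ')': depth becomes 2
  Position 8 '(': depth becomes 3
  Position 9 '(': depth becomes 4
  Position 10 ')': depth becomes 3
  Position 11 '(': depth becomes 4
  Position 12 '(': depth becomes 5
  Position 13 ')': depth becomes 4
  Position 14 ')': depth becomes 3
  Position 15 '(': depth becomes 4
  Position 16 '(': depth becomes 5
  Position 17 '(': depth becomes 6
  Position 18 ')': depth becomes 5
  Position 19 ')': depth becomes 4
  Position 20 ')': depth becomes 3
  Position 21 ')': depth becomes 2
  Position 22 ')': depth becomes 1
  Position 23 ')': depth becomes 0
Maximum depth reached: 6

6


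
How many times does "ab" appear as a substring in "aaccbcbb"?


Searching for "ab" in "aaccbcbb"
Scanning each position:
  Position 0: "aa" => no
  Position 1: "ac" => no
  Position 2: "cc" => no
  Position 3: "cb" => no
  Position 4: "bc" => no
  Position 5: "cb" => no
  Position 6: "bb" => no
Total occurrences: 0

0


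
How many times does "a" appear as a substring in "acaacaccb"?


Searching for "a" in "acaacaccb"
Scanning each position:
  Position 0: "a" => MATCH
  Position 1: "c" => no
  Position 2: "a" => MATCH
  Position 3: "a" => MATCH
  Position 4: "c" => no
  Position 5: "a" => MATCH
  Position 6: "c" => no
  Position 7: "c" => no
  Position 8: "b" => no
Total occurrences: 4

4


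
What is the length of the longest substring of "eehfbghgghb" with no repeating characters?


Input: "eehfbghgghb"
Sliding window (track last position of each char):
  Position 0 ('e'): window [0,0] length 1 -- new best
  Position 1 ('e'): repeat (last at 0), move window start to 1
  Position 1 ('e'): window [1,1] length 1
  Position 2 ('h'): window [1,2] length 2 -- new best
  Position 3 ('f'): window [1,3] length 3 -- new best
  Position 4 ('b'): window [1,4] length 4 -- new best
  Position 5 ('g'): window [1,5] length 5 -- new best
  Position 6 ('h'): repeat (last at 2), move window start to 3
  Position 6 ('h'): window [3,6] length 4
  Position 7 ('g'): repeat (last at 5), move window start to 6
  Position 7 ('g'): window [6,7] length 2
  Position 8 ('g'): repeat (last at 7), move window start to 8
  Position 8 ('g'): window [8,8] length 1
  Position 9 ('h'): window [8,9] length 2
  Position 10 ('b'): window [8,10] length 3
Longest substring with no repeats: "ehfbg" with length 5

5


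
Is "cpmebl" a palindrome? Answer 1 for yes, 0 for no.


Input: cpmebl
Reversed: lbempc
  Compare pos 0 ('c') with pos 5 ('l'): MISMATCH
  Compare pos 1 ('p') with pos 4 ('b'): MISMATCH
  Compare pos 2 ('m') with pos 3 ('e'): MISMATCH
Result: not a palindrome

0


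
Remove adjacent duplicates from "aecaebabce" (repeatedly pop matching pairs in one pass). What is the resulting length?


Input: aecaebabce
Stack-based adjacent duplicate removal:
  Read 'a': push. Stack: a
  Read 'e': push. Stack: ae
  Read 'c': push. Stack: aec
  Read 'a': push. Stack: aeca
  Read 'e': push. Stack: aecae
  Read 'b': push. Stack: aecaeb
  Read 'a': push. Stack: aecaeba
  Read 'b': push. Stack: aecaebab
  Read 'c': push. Stack: aecaebabc
  Read 'e': push. Stack: aecaebabce
Final stack: "aecaebabce" (length 10)

10


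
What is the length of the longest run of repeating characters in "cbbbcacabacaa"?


Input: "cbbbcacabacaa"
Scanning for longest run:
  Position 1 ('b'): new char, reset run to 1
  Position 2 ('b'): continues run of 'b', length=2
  Position 3 ('b'): continues run of 'b', length=3
  Position 4 ('c'): new char, reset run to 1
  Position 5 ('a'): new char, reset run to 1
  Position 6 ('c'): new char, reset run to 1
  Position 7 ('a'): new char, reset run to 1
  Position 8 ('b'): new char, reset run to 1
  Position 9 ('a'): new char, reset run to 1
  Position 10 ('c'): new char, reset run to 1
  Position 11 ('a'): new char, reset run to 1
  Position 12 ('a'): continues run of 'a', length=2
Longest run: 'b' with length 3

3


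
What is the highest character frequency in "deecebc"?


Input: deecebc
Character counts:
  'b': 1
  'c': 2
  'd': 1
  'e': 3
Maximum frequency: 3

3


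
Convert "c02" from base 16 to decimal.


Input: "c02" in base 16
Positional expansion:
  Digit 'c' (value 12) x 16^2 = 3072
  Digit '0' (value 0) x 16^1 = 0
  Digit '2' (value 2) x 16^0 = 2
Sum = 3074

3074


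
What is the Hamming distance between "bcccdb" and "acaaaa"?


Comparing "bcccdb" and "acaaaa" position by position:
  Position 0: 'b' vs 'a' => differ
  Position 1: 'c' vs 'c' => same
  Position 2: 'c' vs 'a' => differ
  Position 3: 'c' vs 'a' => differ
  Position 4: 'd' vs 'a' => differ
  Position 5: 'b' vs 'a' => differ
Total differences (Hamming distance): 5

5


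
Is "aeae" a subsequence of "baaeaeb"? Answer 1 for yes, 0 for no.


Check if "aeae" is a subsequence of "baaeaeb"
Greedy scan:
  Position 0 ('b'): no match needed
  Position 1 ('a'): matches sub[0] = 'a'
  Position 2 ('a'): no match needed
  Position 3 ('e'): matches sub[1] = 'e'
  Position 4 ('a'): matches sub[2] = 'a'
  Position 5 ('e'): matches sub[3] = 'e'
  Position 6 ('b'): no match needed
All 4 characters matched => is a subsequence

1


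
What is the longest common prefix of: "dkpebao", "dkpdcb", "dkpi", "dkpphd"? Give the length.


Words: dkpebao, dkpdcb, dkpi, dkpphd
  Position 0: all 'd' => match
  Position 1: all 'k' => match
  Position 2: all 'p' => match
  Position 3: ('e', 'd', 'i', 'p') => mismatch, stop
LCP = "dkp" (length 3)

3


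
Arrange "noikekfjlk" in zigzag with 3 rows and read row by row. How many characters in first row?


Zigzag "noikekfjlk" into 3 rows:
Placing characters:
  'n' => row 0
  'o' => row 1
  'i' => row 2
  'k' => row 1
  'e' => row 0
  'k' => row 1
  'f' => row 2
  'j' => row 1
  'l' => row 0
  'k' => row 1
Rows:
  Row 0: "nel"
  Row 1: "okkjk"
  Row 2: "if"
First row length: 3

3


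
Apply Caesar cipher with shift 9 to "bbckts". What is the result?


Caesar cipher: shift "bbckts" by 9
  'b' (pos 1) + 9 = pos 10 = 'k'
  'b' (pos 1) + 9 = pos 10 = 'k'
  'c' (pos 2) + 9 = pos 11 = 'l'
  'k' (pos 10) + 9 = pos 19 = 't'
  't' (pos 19) + 9 = pos 2 = 'c'
  's' (pos 18) + 9 = pos 1 = 'b'
Result: kkltcb

kkltcb


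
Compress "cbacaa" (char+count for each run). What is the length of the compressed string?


Input: cbacaa
Runs:
  'c' x 1 => "c1"
  'b' x 1 => "b1"
  'a' x 1 => "a1"
  'c' x 1 => "c1"
  'a' x 2 => "a2"
Compressed: "c1b1a1c1a2"
Compressed length: 10

10


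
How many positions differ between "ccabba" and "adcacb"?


Comparing "ccabba" and "adcacb" position by position:
  Position 0: 'c' vs 'a' => DIFFER
  Position 1: 'c' vs 'd' => DIFFER
  Position 2: 'a' vs 'c' => DIFFER
  Position 3: 'b' vs 'a' => DIFFER
  Position 4: 'b' vs 'c' => DIFFER
  Position 5: 'a' vs 'b' => DIFFER
Positions that differ: 6

6


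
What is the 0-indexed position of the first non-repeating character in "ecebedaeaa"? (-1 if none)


Input: ecebedaeaa
Character frequencies:
  'a': 3
  'b': 1
  'c': 1
  'd': 1
  'e': 4
Scanning left to right for freq == 1:
  Position 0 ('e'): freq=4, skip
  Position 1 ('c'): unique! => answer = 1

1


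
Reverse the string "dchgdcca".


Input: dchgdcca
Reading characters right to left:
  Position 7: 'a'
  Position 6: 'c'
  Position 5: 'c'
  Position 4: 'd'
  Position 3: 'g'
  Position 2: 'h'
  Position 1: 'c'
  Position 0: 'd'
Reversed: accdghcd

accdghcd


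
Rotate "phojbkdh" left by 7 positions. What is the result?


Input: "phojbkdh", rotate left by 7
First 7 characters: "phojbkd"
Remaining characters: "h"
Concatenate remaining + first: "h" + "phojbkd" = "hphojbkd"

hphojbkd


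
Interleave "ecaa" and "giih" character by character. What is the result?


Interleaving "ecaa" and "giih":
  Position 0: 'e' from first, 'g' from second => "eg"
  Position 1: 'c' from first, 'i' from second => "ci"
  Position 2: 'a' from first, 'i' from second => "ai"
  Position 3: 'a' from first, 'h' from second => "ah"
Result: egciaiah

egciaiah


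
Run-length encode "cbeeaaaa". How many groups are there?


Input: cbeeaaaa
Scanning for consecutive runs:
  Group 1: 'c' x 1 (positions 0-0)
  Group 2: 'b' x 1 (positions 1-1)
  Group 3: 'e' x 2 (positions 2-3)
  Group 4: 'a' x 4 (positions 4-7)
Total groups: 4

4


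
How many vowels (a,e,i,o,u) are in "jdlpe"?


Input: jdlpe
Checking each character:
  'j' at position 0: consonant
  'd' at position 1: consonant
  'l' at position 2: consonant
  'p' at position 3: consonant
  'e' at position 4: vowel (running total: 1)
Total vowels: 1

1


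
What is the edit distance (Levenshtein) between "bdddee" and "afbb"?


Computing edit distance: "bdddee" -> "afbb"
DP table:
           a    f    b    b
      0    1    2    3    4
  b   1    1    2    2    3
  d   2    2    2    3    3
  d   3    3    3    3    4
  d   4    4    4    4    4
  e   5    5    5    5    5
  e   6    6    6    6    6
Edit distance = dp[6][4] = 6

6


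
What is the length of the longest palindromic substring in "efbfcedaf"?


Input: "efbfcedaf"
Checking substrings for palindromes:
  [1:4] "fbf" (len 3) => palindrome
Longest palindromic substring: "fbf" with length 3

3


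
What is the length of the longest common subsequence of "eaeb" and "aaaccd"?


LCS of "eaeb" and "aaaccd"
DP table:
           a    a    a    c    c    d
      0    0    0    0    0    0    0
  e   0    0    0    0    0    0    0
  a   0    1    1    1    1    1    1
  e   0    1    1    1    1    1    1
  b   0    1    1    1    1    1    1
LCS length = dp[4][6] = 1

1


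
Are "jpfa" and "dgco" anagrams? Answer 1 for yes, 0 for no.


Strings: "jpfa", "dgco"
Sorted first:  afjp
Sorted second: cdgo
Differ at position 0: 'a' vs 'c' => not anagrams

0


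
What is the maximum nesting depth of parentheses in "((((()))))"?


Input: "((((()))))"
Tracking depth:
  Position 0 '(': depth becomes 1
  Position 1 '(': depth becomes 2
  Position 2 '(': depth becomes 3
  Position 3 '(': depth becomes 4
  Position 4 '(': depth becomes 5
  Position 5 ')': depth becomes 4
  Position 6 ')': depth becomes 3
  Position 7 ')': depth becomes 2
  Position 8 ')': depth becomes 1
  Position 9 ')': depth becomes 0
Maximum depth reached: 5

5


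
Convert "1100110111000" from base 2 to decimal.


Input: "1100110111000" in base 2
Positional expansion:
  Digit '1' (value 1) x 2^12 = 4096
  Digit '1' (value 1) x 2^11 = 2048
  Digit '0' (value 0) x 2^10 = 0
  Digit '0' (value 0) x 2^9 = 0
  Digit '1' (value 1) x 2^8 = 256
  Digit '1' (value 1) x 2^7 = 128
  Digit '0' (value 0) x 2^6 = 0
  Digit '1' (value 1) x 2^5 = 32
  Digit '1' (value 1) x 2^4 = 16
  Digit '1' (value 1) x 2^3 = 8
  Digit '0' (value 0) x 2^2 = 0
  Digit '0' (value 0) x 2^1 = 0
  Digit '0' (value 0) x 2^0 = 0
Sum = 6584

6584


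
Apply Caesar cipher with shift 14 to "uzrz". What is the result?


Caesar cipher: shift "uzrz" by 14
  'u' (pos 20) + 14 = pos 8 = 'i'
  'z' (pos 25) + 14 = pos 13 = 'n'
  'r' (pos 17) + 14 = pos 5 = 'f'
  'z' (pos 25) + 14 = pos 13 = 'n'
Result: infn

infn


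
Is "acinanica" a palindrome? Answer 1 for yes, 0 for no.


Input: acinanica
Reversed: acinanica
  Compare pos 0 ('a') with pos 8 ('a'): match
  Compare pos 1 ('c') with pos 7 ('c'): match
  Compare pos 2 ('i') with pos 6 ('i'): match
  Compare pos 3 ('n') with pos 5 ('n'): match
Result: palindrome

1


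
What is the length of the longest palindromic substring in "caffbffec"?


Input: "caffbffec"
Checking substrings for palindromes:
  [2:7] "ffbff" (len 5) => palindrome
  [3:6] "fbf" (len 3) => palindrome
  [2:4] "ff" (len 2) => palindrome
  [5:7] "ff" (len 2) => palindrome
Longest palindromic substring: "ffbff" with length 5

5


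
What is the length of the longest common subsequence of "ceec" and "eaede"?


LCS of "ceec" and "eaede"
DP table:
           e    a    e    d    e
      0    0    0    0    0    0
  c   0    0    0    0    0    0
  e   0    1    1    1    1    1
  e   0    1    1    2    2    2
  c   0    1    1    2    2    2
LCS length = dp[4][5] = 2

2


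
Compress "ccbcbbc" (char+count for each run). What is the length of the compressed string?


Input: ccbcbbc
Runs:
  'c' x 2 => "c2"
  'b' x 1 => "b1"
  'c' x 1 => "c1"
  'b' x 2 => "b2"
  'c' x 1 => "c1"
Compressed: "c2b1c1b2c1"
Compressed length: 10

10


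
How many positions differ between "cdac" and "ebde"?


Comparing "cdac" and "ebde" position by position:
  Position 0: 'c' vs 'e' => DIFFER
  Position 1: 'd' vs 'b' => DIFFER
  Position 2: 'a' vs 'd' => DIFFER
  Position 3: 'c' vs 'e' => DIFFER
Positions that differ: 4

4


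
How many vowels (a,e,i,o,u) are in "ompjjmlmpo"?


Input: ompjjmlmpo
Checking each character:
  'o' at position 0: vowel (running total: 1)
  'm' at position 1: consonant
  'p' at position 2: consonant
  'j' at position 3: consonant
  'j' at position 4: consonant
  'm' at position 5: consonant
  'l' at position 6: consonant
  'm' at position 7: consonant
  'p' at position 8: consonant
  'o' at position 9: vowel (running total: 2)
Total vowels: 2

2


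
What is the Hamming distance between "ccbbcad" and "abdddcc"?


Comparing "ccbbcad" and "abdddcc" position by position:
  Position 0: 'c' vs 'a' => differ
  Position 1: 'c' vs 'b' => differ
  Position 2: 'b' vs 'd' => differ
  Position 3: 'b' vs 'd' => differ
  Position 4: 'c' vs 'd' => differ
  Position 5: 'a' vs 'c' => differ
  Position 6: 'd' vs 'c' => differ
Total differences (Hamming distance): 7

7
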